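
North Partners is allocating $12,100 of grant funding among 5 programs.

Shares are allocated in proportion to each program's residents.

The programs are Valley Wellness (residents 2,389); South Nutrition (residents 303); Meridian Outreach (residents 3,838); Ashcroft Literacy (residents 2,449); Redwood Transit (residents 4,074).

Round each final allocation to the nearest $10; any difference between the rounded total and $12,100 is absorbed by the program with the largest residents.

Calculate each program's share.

Residents total: 2,389 + 303 + 3,838 + 2,449 + 4,074 = 13,053.
Unrounded shares: Valley Wellness 2,214.58; South Nutrition 280.88; Meridian Outreach 3,557.79; Ashcroft Literacy 2,270.20; Redwood Transit 3,776.56.
At nearest $10: Valley Wellness $2,210; South Nutrition $280; Meridian Outreach $3,560; Ashcroft Literacy $2,270; Redwood Transit $3,780. Sum = $12,100.
No rounding difference to absorb.

Valley Wellness: $2,210 · South Nutrition: $280 · Meridian Outreach: $3,560 · Ashcroft Literacy: $2,270 · Redwood Transit: $3,780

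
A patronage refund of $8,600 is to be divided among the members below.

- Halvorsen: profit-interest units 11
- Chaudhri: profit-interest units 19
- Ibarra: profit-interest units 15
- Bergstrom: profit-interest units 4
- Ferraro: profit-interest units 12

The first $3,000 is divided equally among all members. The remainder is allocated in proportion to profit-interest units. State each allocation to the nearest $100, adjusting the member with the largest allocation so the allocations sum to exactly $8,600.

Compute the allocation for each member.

Halvorsen: $1,600; Chaudhri: $2,300; Ibarra: $2,000; Bergstrom: $1,000; Ferraro: $1,700

Equal tier: $3,000 ÷ 5 = $600 apiece.
Remainder $5,600 by profit-interest units (total 61): Halvorsen 1,009.84 → $1,000; Chaudhri 1,744.26 → $1,700; Ibarra 1,377.05 → $1,400; Bergstrom 367.21 → $400; Ferraro 1,101.64 → $1,100.
Totals: Halvorsen $600 + $1,000 = $1,600; Chaudhri $600 + $1,700 = $2,300; Ibarra $600 + $1,400 = $2,000; Bergstrom $600 + $400 = $1,000; Ferraro $600 + $1,100 = $1,700.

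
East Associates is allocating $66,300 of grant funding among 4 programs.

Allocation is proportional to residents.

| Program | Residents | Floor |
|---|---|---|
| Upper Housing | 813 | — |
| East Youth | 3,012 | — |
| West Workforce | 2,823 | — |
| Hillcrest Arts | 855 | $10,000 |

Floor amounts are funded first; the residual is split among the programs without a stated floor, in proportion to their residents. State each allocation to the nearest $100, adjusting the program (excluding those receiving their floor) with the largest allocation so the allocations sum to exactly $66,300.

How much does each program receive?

Guaranteed amounts: Hillcrest Arts $10,000. Residual $56,300.
Residual split over remaining residents 6,648: Upper Housing 6,885.06 → $6,900; East Youth 25,507.76 → $25,500; West Workforce 23,907.18 → $23,900.

Upper Housing: $6,900; East Youth: $25,500; West Workforce: $23,900; Hillcrest Arts: $10,000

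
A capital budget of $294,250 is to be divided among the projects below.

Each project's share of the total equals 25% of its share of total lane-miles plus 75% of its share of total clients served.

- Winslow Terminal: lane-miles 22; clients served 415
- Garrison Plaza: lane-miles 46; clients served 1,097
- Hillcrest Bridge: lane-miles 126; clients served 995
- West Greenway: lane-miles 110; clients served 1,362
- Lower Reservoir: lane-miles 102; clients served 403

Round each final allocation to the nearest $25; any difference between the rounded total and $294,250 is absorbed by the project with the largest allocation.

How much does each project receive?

Totals — lane-miles 406, clients served 4,272.
Composite weights (25% lane-miles + 75% clients served): Winslow Terminal 0.0864; Garrison Plaza 0.2209; Hillcrest Bridge 0.2523; West Greenway 0.3068; Lower Reservoir 0.1336.
Unrounded shares: Winslow Terminal 25,424.65; Garrison Plaza 65,004.66; Hillcrest Bridge 74,230.51; West Greenway 90,290.36; Lower Reservoir 39,299.82.
At nearest $25: Winslow Terminal $25,425; Garrison Plaza $65,000; Hillcrest Bridge $74,225; West Greenway $90,300; Lower Reservoir $39,300. Sum = $294,250.
Rounded total matches; no reconciliation needed.

Winslow Terminal: $25,425; Garrison Plaza: $65,000; Hillcrest Bridge: $74,225; West Greenway: $90,300; Lower Reservoir: $39,300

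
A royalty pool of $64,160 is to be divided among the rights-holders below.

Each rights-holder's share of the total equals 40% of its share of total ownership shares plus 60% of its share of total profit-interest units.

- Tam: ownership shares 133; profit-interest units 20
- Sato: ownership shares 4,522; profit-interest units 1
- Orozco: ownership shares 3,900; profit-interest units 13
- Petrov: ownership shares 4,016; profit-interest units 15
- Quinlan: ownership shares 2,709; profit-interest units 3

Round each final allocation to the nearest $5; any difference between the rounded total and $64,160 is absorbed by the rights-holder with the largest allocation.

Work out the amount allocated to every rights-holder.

Tam: $15,030 | Sato: $8,335 | Orozco: $16,175 | Petrov: $17,850 | Quinlan: $6,770

Ownership shares total 15,280; profit-interest units total 52.
Combined weights (40% ownership shares + 60% profit-interest units): Tam 0.2343; Sato 0.1299; Orozco 0.2521; Petrov 0.2782; Quinlan 0.1055.
Pro-rata amounts: Tam 15,029.54; Sato 8,335.37; Orozco 16,174.37; Petrov 17,849.81; Quinlan 6,770.91.
Rounded to nearest $5: Tam $15,030; Sato $8,335; Orozco $16,175; Petrov $17,850; Quinlan $6,770. Sum = $64,160.
No rounding difference to absorb.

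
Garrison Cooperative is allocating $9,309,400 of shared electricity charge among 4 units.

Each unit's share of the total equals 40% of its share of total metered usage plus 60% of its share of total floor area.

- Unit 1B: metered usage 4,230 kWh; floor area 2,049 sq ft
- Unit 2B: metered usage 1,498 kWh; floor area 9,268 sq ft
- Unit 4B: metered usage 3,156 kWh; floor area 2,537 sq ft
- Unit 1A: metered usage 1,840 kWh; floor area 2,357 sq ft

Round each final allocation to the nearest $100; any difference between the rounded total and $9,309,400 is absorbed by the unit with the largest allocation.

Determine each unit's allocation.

Unit 1B: $2,174,800 · Unit 2B: $3,713,600 · Unit 4B: $1,970,000 · Unit 1A: $1,451,000

Totals — metered usage 10,724, floor area 16,211.
Combined weights (40% metered usage + 60% floor area): Unit 1B 0.2336; Unit 2B 0.3989; Unit 4B 0.2116; Unit 1A 0.1559.
Proportional shares: Unit 1B 2,174,809.37; Unit 2B 3,713,529.10; Unit 4B 1,970,022.40; Unit 1A 1,451,039.13.
After rounding ($100): Unit 1B $2,174,800; Unit 2B $3,713,500; Unit 4B $1,970,000; Unit 1A $1,451,000. Sum = $9,309,300.
Difference $9,309,400 − $9,309,300 = +$100 applied to largest allocation (Unit 2B): Unit 2B becomes $3,713,600.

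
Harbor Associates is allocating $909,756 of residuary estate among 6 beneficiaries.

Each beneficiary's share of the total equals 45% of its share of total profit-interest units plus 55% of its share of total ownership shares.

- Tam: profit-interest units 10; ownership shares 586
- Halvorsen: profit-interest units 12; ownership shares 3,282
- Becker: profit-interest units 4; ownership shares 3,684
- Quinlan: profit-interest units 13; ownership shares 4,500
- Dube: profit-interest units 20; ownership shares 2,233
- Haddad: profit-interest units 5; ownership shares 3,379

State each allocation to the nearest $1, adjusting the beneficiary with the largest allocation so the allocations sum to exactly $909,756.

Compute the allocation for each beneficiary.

Tam: $80,567 · Halvorsen: $169,729 · Becker: $129,943 · Quinlan: $210,629 · Dube: $191,188 · Haddad: $127,700

Totals — profit-interest units 64, ownership shares 17,664.
Blended shares (45% profit-interest units + 55% ownership shares): Tam 0.0886; Halvorsen 0.1866; Becker 0.1428; Quinlan 0.2315; Dube 0.2102; Haddad 0.1404.
Unrounded shares: Tam 80,566.76; Halvorsen 169,729.44; Becker 129,943.07; Quinlan 210,628.29; Dube 191,188.33; Haddad 127,700.10.
Rounded to nearest $1: Tam $80,567; Halvorsen $169,729; Becker $129,943; Quinlan $210,628; Dube $191,188; Haddad $127,700. Sum = $909,755.
Difference $909,756 − $909,755 = +$1 applied to largest allocation (Quinlan): Quinlan becomes $210,629.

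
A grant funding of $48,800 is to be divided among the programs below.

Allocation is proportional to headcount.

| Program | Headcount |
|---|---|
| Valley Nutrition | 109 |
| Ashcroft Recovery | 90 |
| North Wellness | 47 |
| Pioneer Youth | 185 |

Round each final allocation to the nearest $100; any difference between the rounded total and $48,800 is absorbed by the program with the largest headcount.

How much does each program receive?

Sum of headcount: 109 + 90 + 47 + 185 = 431.
Unrounded shares: Valley Nutrition 12,341.53; Ashcroft Recovery 10,190.26; North Wellness 5,321.58; Pioneer Youth 20,946.64.
At nearest $100: Valley Nutrition $12,300; Ashcroft Recovery $10,200; North Wellness $5,300; Pioneer Youth $20,900. Sum = $48,700.
Difference $48,800 − $48,700 = +$100 applied to largest headcount (Pioneer Youth): Pioneer Youth becomes $21,000.

Valley Nutrition: $12,300; Ashcroft Recovery: $10,200; North Wellness: $5,300; Pioneer Youth: $21,000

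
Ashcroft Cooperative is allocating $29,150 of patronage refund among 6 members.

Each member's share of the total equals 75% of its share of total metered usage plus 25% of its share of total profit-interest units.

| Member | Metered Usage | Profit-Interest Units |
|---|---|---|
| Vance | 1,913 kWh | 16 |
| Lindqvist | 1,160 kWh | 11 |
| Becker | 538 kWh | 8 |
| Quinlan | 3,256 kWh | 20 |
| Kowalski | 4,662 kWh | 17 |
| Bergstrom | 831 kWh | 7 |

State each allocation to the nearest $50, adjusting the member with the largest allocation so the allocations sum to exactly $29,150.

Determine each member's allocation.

Totals — metered usage 12,360, profit-interest units 79.
Blended shares (75% metered usage + 25% profit-interest units): Vance 0.1667; Lindqvist 0.1052; Becker 0.0580; Quinlan 0.2609; Kowalski 0.3367; Bergstrom 0.0726.
Unrounded shares: Vance 4,859.68; Lindqvist 3,066.54; Becker 1,689.59; Quinlan 7,604.18; Kowalski 9,814.39; Bergstrom 2,115.61.
At nearest $50: Vance $4,850; Lindqvist $3,050; Becker $1,700; Quinlan $7,600; Kowalski $9,800; Bergstrom $2,100. Sum = $29,100.
Difference $29,150 − $29,100 = +$50 applied to largest allocation (Kowalski): Kowalski becomes $9,850.

Vance: $4,850; Lindqvist: $3,050; Becker: $1,700; Quinlan: $7,600; Kowalski: $9,850; Bergstrom: $2,100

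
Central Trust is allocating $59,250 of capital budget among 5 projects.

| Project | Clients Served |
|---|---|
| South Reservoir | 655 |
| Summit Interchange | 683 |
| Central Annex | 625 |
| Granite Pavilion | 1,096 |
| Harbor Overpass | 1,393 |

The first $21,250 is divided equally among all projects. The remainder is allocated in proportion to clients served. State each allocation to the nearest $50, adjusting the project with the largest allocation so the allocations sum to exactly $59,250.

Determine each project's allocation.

Equal tier: $21,250 ÷ 5 = $4,250 apiece.
Remainder $38,000 by clients served (total 4,452): South Reservoir 5,590.75 → $5,600; Summit Interchange 5,829.74 → $5,850; Central Annex 5,334.68 → $5,350; Granite Pavilion 9,354.90 → $9,350; Harbor Overpass 11,889.94 → $11,900.
Rounding difference −$50 on remainder applied to Harbor Overpass.
Totals: South Reservoir $4,250 + $5,600 = $9,850; Summit Interchange $4,250 + $5,850 = $10,100; Central Annex $4,250 + $5,350 = $9,600; Granite Pavilion $4,250 + $9,350 = $13,600; Harbor Overpass $4,250 + $11,850 = $16,100.

South Reservoir: $9,850 | Summit Interchange: $10,100 | Central Annex: $9,600 | Granite Pavilion: $13,600 | Harbor Overpass: $16,100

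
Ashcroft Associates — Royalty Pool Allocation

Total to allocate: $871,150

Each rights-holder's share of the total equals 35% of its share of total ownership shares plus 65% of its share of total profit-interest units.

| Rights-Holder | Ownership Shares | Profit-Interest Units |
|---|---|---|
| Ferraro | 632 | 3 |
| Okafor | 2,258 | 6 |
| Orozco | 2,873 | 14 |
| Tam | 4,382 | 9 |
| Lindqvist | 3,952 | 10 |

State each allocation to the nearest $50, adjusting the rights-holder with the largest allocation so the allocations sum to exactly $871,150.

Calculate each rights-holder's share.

Totals — ownership shares 14,097, profit-interest units 42.
Composite weights (35% ownership shares + 65% profit-interest units): Ferraro 0.0621; Okafor 0.1489; Orozco 0.2880; Tam 0.2481; Lindqvist 0.2529.
Unrounded shares: Ferraro 54,115.71; Okafor 129,730.54; Orozco 250,888.98; Tam 216,116.56; Lindqvist 220,298.22.
At nearest $50: Ferraro $54,100; Okafor $129,750; Orozco $250,900; Tam $216,100; Lindqvist $220,300. Sum = $871,150.
Rounded total matches; no reconciliation needed.

Ferraro: $54,100 · Okafor: $129,750 · Orozco: $250,900 · Tam: $216,100 · Lindqvist: $220,300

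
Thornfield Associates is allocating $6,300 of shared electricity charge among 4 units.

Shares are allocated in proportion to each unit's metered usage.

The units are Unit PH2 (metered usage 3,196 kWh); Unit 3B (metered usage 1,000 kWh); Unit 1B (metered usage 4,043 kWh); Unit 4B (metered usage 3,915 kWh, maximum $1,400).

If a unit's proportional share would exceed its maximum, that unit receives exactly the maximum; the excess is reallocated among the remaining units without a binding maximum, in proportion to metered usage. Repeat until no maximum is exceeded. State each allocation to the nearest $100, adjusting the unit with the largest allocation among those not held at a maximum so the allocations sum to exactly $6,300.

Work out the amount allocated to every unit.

Unit PH2: $1,900 | Unit 3B: $600 | Unit 1B: $2,400 | Unit 4B: $1,400

Metered usage total: 12,154.
Proportional shares (ignoring caps): Unit PH2 1,656.64; Unit 3B 518.35; Unit 1B 2,095.68; Unit 4B 2,029.33.
Held at cap: Unit 4B ($1,400); residual $4,900 reallocated over remaining metered usage 8,239.
Redistributed shares: Unit PH2 1,900.76 → $1,900; Unit 3B 594.73 → $600; Unit 1B 2,404.50 → $2,400.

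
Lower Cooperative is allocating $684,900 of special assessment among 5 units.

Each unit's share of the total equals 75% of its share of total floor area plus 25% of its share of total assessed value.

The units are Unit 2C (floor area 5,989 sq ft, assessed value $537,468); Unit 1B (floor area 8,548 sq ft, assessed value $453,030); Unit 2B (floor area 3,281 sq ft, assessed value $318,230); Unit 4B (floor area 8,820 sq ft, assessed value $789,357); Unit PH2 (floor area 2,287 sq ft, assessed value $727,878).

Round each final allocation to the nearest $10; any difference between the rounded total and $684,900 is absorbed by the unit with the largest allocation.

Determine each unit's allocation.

Totals — floor area 28,925, assessed value 2,825,963.
Combined weights (75% floor area + 25% assessed value): Unit 2C 0.2028; Unit 1B 0.2617; Unit 2B 0.1132; Unit 4B 0.2985; Unit PH2 0.1237.
Pro-rata amounts: Unit 2C 138,922.97; Unit 1B 179,251.80; Unit 2B 77,548.36; Unit 4B 204,460.25; Unit PH2 84,716.61.
After rounding ($10): Unit 2C $138,920; Unit 1B $179,250; Unit 2B $77,550; Unit 4B $204,460; Unit PH2 $84,720. Sum = $684,900.
Rounded total matches; no reconciliation needed.

Unit 2C: $138,920 · Unit 1B: $179,250 · Unit 2B: $77,550 · Unit 4B: $204,460 · Unit PH2: $84,720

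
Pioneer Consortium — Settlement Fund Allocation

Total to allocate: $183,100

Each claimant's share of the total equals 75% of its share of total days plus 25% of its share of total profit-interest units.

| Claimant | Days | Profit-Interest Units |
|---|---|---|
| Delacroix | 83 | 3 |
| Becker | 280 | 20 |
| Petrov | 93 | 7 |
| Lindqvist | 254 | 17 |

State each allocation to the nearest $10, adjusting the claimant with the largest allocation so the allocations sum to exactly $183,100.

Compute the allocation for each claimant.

Delacroix: $18,980 · Becker: $73,630 · Petrov: $24,810 · Lindqvist: $65,680

Days total 710; profit-interest units total 47.
Blended shares (75% days + 25% profit-interest units): Delacroix 0.1036; Becker 0.4022; Petrov 0.1355; Lindqvist 0.3587.
Pro-rata amounts: Delacroix 18,975.29; Becker 73,635.06; Petrov 24,805.19; Lindqvist 65,684.45.
Rounded to nearest $10: Delacroix $18,980; Becker $73,640; Petrov $24,810; Lindqvist $65,680. Sum = $183,110.
Difference $183,100 − $183,110 = −$10 applied to largest allocation (Becker): Becker becomes $73,630.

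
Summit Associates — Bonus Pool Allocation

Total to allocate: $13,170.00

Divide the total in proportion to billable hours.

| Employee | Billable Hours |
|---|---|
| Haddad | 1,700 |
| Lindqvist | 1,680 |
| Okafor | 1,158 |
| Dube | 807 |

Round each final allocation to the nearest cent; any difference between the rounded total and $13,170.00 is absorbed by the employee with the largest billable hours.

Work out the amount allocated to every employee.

Billable hours total: 1,700 + 1,680 + 1,158 + 807 = 5,345.
Unrounded shares: Haddad 4,188.7746; Lindqvist 4,139.4949; Okafor 2,853.2947; Dube 1,988.4359.
After rounding (cent): Haddad $4,188.77; Lindqvist $4,139.49; Okafor $2,853.29; Dube $1,988.44. Sum = $13,169.99.
Difference $13,170.00 − $13,169.99 = +$0.01 applied to largest billable hours (Haddad): Haddad becomes $4,188.78.

Haddad: $4,188.78 | Lindqvist: $4,139.49 | Okafor: $2,853.29 | Dube: $1,988.44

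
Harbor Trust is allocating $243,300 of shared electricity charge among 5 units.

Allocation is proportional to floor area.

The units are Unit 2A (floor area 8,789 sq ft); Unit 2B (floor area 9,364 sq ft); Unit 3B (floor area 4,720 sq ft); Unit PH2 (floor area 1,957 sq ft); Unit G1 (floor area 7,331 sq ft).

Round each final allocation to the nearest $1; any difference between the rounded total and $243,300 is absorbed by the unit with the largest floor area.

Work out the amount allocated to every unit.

Combined floor area = 32,161.
Raw shares: Unit 2A 8,789/32,161 × $243,300 = 66,489.34; Unit 2B 9,364/32,161 × $243,300 = 70,839.25; Unit 3B 4,720/32,161 × $243,300 = 35,707.10; Unit PH2 1,957/32,161 × $243,300 = 14,804.83; Unit G1 7,331/32,161 × $243,300 = 55,459.48.
After rounding ($1): Unit 2A $66,489; Unit 2B $70,839; Unit 3B $35,707; Unit PH2 $14,805; Unit G1 $55,459. Sum = $243,299.
Difference $243,300 − $243,299 = +$1 applied to largest floor area (Unit 2B): Unit 2B becomes $70,840.

Unit 2A: $66,489; Unit 2B: $70,840; Unit 3B: $35,707; Unit PH2: $14,805; Unit G1: $55,459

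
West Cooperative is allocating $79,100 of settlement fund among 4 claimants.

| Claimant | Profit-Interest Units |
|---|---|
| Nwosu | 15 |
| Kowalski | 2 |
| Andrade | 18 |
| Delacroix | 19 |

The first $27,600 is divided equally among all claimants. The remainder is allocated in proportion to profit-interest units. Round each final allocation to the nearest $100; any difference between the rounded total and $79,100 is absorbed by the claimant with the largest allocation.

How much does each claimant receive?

Nwosu: $21,200; Kowalski: $8,800; Andrade: $24,100; Delacroix: $25,000

First tranche $27,600 split equally: $6,900 each.
Remainder $51,500 by profit-interest units (total 54): Nwosu 14,305.56 → $14,300; Kowalski 1,907.41 → $1,900; Andrade 17,166.67 → $17,200; Delacroix 18,120.37 → $18,100.
Totals: Nwosu $6,900 + $14,300 = $21,200; Kowalski $6,900 + $1,900 = $8,800; Andrade $6,900 + $17,200 = $24,100; Delacroix $6,900 + $18,100 = $25,000.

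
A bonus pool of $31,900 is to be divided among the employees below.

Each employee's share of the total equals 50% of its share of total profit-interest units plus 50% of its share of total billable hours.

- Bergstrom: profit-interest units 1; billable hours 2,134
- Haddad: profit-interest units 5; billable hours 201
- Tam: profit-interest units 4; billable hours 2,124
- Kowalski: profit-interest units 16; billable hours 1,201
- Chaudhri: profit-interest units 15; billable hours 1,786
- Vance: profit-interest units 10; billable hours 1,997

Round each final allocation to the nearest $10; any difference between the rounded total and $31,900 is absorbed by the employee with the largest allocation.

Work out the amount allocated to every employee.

Profit-interest units total 51; billable hours total 9,443.
Composite weights (50% profit-interest units + 50% billable hours): Bergstrom 0.1228; Haddad 0.0597; Tam 0.1517; Kowalski 0.2205; Chaudhri 0.2416; Vance 0.2038.
Unrounded shares: Bergstrom 3,917.25; Haddad 1,903.23; Tam 4,838.59; Kowalski 7,032.51; Chaudhri 7,707.88; Vance 6,500.55.
Rounded to nearest $10: Bergstrom $3,920; Haddad $1,900; Tam $4,840; Kowalski $7,030; Chaudhri $7,710; Vance $6,500. Sum = $31,900.
Rounded total matches; no reconciliation needed.

Bergstrom: $3,920 | Haddad: $1,900 | Tam: $4,840 | Kowalski: $7,030 | Chaudhri: $7,710 | Vance: $6,500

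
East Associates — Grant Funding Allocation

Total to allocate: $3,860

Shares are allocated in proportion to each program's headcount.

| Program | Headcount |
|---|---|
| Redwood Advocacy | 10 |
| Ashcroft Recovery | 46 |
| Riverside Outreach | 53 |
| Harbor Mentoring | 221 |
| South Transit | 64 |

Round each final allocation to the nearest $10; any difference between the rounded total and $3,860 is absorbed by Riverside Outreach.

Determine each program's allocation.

Redwood Advocacy: $100 · Ashcroft Recovery: $450 · Riverside Outreach: $510 · Harbor Mentoring: $2,170 · South Transit: $630

Sum of headcount: 394.
Unrounded shares: Redwood Advocacy 10/394 × $3,860 = 97.97; Ashcroft Recovery 46/394 × $3,860 = 450.66; Riverside Outreach 53/394 × $3,860 = 519.24; Harbor Mentoring 221/394 × $3,860 = 2,165.13; South Transit 64/394 × $3,860 = 627.01.
After rounding ($10): Redwood Advocacy $100; Ashcroft Recovery $450; Riverside Outreach $520; Harbor Mentoring $2,170; South Transit $630. Sum = $3,870.
Difference $3,860 − $3,870 = −$10 applied to Riverside Outreach: Riverside Outreach becomes $510.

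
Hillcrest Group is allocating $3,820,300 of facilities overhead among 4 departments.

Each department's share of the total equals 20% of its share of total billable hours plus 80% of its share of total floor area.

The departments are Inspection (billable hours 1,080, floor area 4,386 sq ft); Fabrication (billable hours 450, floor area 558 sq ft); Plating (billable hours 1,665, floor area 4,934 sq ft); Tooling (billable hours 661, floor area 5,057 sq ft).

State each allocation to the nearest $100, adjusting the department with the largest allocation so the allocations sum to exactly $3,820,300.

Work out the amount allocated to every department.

Billable hours total 3,856; floor area total 14,935.
Composite weights (20% billable hours + 80% floor area): Inspection 0.2910; Fabrication 0.0532; Plating 0.3507; Tooling 0.3052.
Raw shares: Inspection 1,111,534.10; Fabrication 203,353.69; Plating 1,339,591.45; Tooling 1,165,820.76.
At nearest $100: Inspection $1,111,500; Fabrication $203,400; Plating $1,339,600; Tooling $1,165,800. Sum = $3,820,300.
No rounding difference to absorb.

Inspection: $1,111,500 | Fabrication: $203,400 | Plating: $1,339,600 | Tooling: $1,165,800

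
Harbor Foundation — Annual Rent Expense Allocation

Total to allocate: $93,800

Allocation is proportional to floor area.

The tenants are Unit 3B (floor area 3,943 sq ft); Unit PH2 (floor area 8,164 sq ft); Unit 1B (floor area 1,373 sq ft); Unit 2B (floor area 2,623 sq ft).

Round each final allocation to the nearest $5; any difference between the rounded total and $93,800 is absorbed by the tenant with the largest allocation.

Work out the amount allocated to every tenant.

Sum of floor area: 16,103.
Raw shares: Unit 3B 3,943/16,103 × $93,800 = 22,967.98; Unit PH2 8,164/16,103 × $93,800 = 47,555.31; Unit 1B 1,373/16,103 × $93,800 = 7,997.73; Unit 2B 2,623/16,103 × $93,800 = 15,278.98.
Rounded to nearest $5: Unit 3B $22,970; Unit PH2 $47,555; Unit 1B $8,000; Unit 2B $15,280. Sum = $93,805.
Difference $93,800 − $93,805 = −$5 applied to largest allocation (Unit PH2): Unit PH2 becomes $47,550.

Unit 3B: $22,970 · Unit PH2: $47,550 · Unit 1B: $8,000 · Unit 2B: $15,280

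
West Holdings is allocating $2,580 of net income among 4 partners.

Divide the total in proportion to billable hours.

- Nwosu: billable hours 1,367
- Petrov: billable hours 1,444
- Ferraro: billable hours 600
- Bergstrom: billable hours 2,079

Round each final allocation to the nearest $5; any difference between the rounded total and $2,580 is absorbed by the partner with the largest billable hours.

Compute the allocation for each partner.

Billable hours total: 5,490.
Proportional shares: Nwosu 1,367/5,490 × $2,580 = 642.42; Petrov 1,444/5,490 × $2,580 = 678.60; Ferraro 600/5,490 × $2,580 = 281.97; Bergstrom 2,079/5,490 × $2,580 = 977.02.
Rounded to nearest $5: Nwosu $640; Petrov $680; Ferraro $280; Bergstrom $975. Sum = $2,575.
Difference $2,580 − $2,575 = +$5 applied to largest billable hours (Bergstrom): Bergstrom becomes $980.

Nwosu: $640 | Petrov: $680 | Ferraro: $280 | Bergstrom: $980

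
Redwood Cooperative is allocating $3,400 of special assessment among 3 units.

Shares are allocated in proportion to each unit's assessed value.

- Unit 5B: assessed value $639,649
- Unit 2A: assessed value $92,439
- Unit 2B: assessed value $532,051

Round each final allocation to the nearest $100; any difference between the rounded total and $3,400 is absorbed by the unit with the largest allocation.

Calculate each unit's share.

Total assessed value = 1,264,139.
Proportional shares: Unit 5B 639,649/1,264,139 × $3,400 = 1,720.39; Unit 2A 92,439/1,264,139 × $3,400 = 248.62; Unit 2B 532,051/1,264,139 × $3,400 = 1,430.99.
After rounding ($100): Unit 5B $1,700; Unit 2A $200; Unit 2B $1,400. Sum = $3,300.
Difference $3,400 − $3,300 = +$100 applied to largest allocation (Unit 5B): Unit 5B becomes $1,800.

Unit 5B: $1,800; Unit 2A: $200; Unit 2B: $1,400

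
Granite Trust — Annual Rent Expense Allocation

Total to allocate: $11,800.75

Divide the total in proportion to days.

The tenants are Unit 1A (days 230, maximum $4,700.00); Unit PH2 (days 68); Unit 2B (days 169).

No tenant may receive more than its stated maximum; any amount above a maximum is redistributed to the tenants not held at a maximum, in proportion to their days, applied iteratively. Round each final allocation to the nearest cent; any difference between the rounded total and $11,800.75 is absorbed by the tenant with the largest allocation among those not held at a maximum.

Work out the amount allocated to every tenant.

Sum of days: 467.
Pro-rata shares before constraints: Unit 1A 5,811.9325; Unit PH2 1,718.3105; Unit 2B 4,270.5070.
Held at cap: Unit 1A ($4,700.00); remaining pool $7,100.75 reallocated over remaining days 237.
Remaining shares: Unit PH2 2,037.3460 → $2,037.35; Unit 2B 5,063.4040 → $5,063.40.

Unit 1A: $4,700.00 · Unit PH2: $2,037.35 · Unit 2B: $5,063.40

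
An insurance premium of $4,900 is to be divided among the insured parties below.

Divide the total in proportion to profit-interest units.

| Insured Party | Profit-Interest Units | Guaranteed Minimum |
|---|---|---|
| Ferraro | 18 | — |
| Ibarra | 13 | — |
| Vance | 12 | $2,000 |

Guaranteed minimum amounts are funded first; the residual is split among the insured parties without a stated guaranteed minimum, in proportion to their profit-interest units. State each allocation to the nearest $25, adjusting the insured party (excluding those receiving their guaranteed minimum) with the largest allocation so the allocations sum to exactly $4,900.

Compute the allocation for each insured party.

Ferraro: $1,675 | Ibarra: $1,225 | Vance: $2,000

Fund the minimums — Vance $2,000. Residual $2,900.
Residual split over remaining profit-interest units 31: Ferraro 1,683.87 → $1,675; Ibarra 1,216.13 → $1,225.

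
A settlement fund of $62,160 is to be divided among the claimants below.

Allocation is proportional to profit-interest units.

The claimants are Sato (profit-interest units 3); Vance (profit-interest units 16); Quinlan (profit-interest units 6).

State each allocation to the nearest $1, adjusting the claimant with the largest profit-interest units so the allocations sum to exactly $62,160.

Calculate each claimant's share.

Total profit-interest units = 25.
Raw shares: Sato 3/25 × $62,160 = 7,459.20; Vance 16/25 × $62,160 = 39,782.40; Quinlan 6/25 × $62,160 = 14,918.40.
After rounding ($1): Sato $7,459; Vance $39,782; Quinlan $14,918. Sum = $62,159.
Difference $62,160 − $62,159 = +$1 applied to largest profit-interest units (Vance): Vance becomes $39,783.

Sato: $7,459 | Vance: $39,783 | Quinlan: $14,918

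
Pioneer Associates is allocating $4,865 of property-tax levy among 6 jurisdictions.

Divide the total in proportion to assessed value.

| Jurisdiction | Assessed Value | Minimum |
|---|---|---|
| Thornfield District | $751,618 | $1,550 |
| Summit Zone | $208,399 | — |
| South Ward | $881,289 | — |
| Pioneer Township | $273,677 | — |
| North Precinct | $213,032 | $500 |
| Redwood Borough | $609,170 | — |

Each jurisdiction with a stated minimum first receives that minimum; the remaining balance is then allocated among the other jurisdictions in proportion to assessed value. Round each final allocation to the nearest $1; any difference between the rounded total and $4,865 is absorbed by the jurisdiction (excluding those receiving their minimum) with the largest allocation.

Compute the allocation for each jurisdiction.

Thornfield District: $1,550; Summit Zone: $297; South Ward: $1,258; Pioneer Township: $391; North Precinct: $500; Redwood Borough: $869

Minimums first: Thornfield District $1,550; North Precinct $500. Balance $2,815.
Balance split over remaining assessed value 1,972,535: Summit Zone 297.41 → $297; South Ward 1,257.69 → $1,258; Pioneer Township 390.56 → $391; Redwood Borough 869.35 → $869.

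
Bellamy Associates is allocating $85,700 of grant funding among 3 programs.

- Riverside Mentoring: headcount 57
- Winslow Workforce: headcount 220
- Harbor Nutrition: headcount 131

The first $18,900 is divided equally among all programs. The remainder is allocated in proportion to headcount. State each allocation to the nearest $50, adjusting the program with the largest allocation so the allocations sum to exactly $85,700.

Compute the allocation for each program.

Riverside Mentoring: $15,650; Winslow Workforce: $42,300; Harbor Nutrition: $27,750

$18,900 shared equally gives $6,300 per program.
Remainder $66,800 by headcount (total 408): Riverside Mentoring 9,332.35 → $9,350; Winslow Workforce 36,019.61 → $36,000; Harbor Nutrition 21,448.04 → $21,450.
Totals: Riverside Mentoring $6,300 + $9,350 = $15,650; Winslow Workforce $6,300 + $36,000 = $42,300; Harbor Nutrition $6,300 + $21,450 = $27,750.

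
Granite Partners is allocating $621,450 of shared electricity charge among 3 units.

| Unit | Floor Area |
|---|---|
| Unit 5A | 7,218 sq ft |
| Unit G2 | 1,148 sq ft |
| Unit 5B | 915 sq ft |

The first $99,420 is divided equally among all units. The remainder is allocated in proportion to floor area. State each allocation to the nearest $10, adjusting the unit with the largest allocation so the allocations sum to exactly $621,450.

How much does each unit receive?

Unit 5A: $439,130 | Unit G2: $97,710 | Unit 5B: $84,610

$99,420 shared equally gives $33,140 per unit.
Remainder $522,030 by floor area (total 9,281): Unit 5A 405,992.08 → $405,990; Unit G2 64,571.75 → $64,570; Unit 5B 51,466.16 → $51,470.
Totals: Unit 5A $33,140 + $405,990 = $439,130; Unit G2 $33,140 + $64,570 = $97,710; Unit 5B $33,140 + $51,470 = $84,610.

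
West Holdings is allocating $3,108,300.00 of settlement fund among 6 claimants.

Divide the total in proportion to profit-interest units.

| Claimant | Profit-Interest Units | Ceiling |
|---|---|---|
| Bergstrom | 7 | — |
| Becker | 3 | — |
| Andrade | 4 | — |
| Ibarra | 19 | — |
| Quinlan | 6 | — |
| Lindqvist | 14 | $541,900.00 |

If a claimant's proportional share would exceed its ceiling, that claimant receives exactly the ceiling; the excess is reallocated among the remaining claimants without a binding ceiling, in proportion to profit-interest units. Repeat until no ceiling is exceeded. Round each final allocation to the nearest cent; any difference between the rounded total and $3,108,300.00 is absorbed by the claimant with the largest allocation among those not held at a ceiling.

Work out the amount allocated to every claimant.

Sum of profit-interest units: 53.
Proportional shares (ignoring caps): Bergstrom 410,530.1887; Becker 175,941.5094; Andrade 234,588.6792; Ibarra 1,114,296.2264; Quinlan 351,883.0189; Lindqvist 821,060.3774.
Cap binds for Lindqvist ($541,900.00); residual $2,566,400.00 reallocated over remaining profit-interest units 39.
Remaining shares: Bergstrom 460,635.8974 → $460,635.90; Becker 197,415.3846 → $197,415.38; Andrade 263,220.5128 → $263,220.51; Ibarra 1,250,297.4359 → $1,250,297.44; Quinlan 394,830.7692 → $394,830.77.

Bergstrom: $460,635.90 · Becker: $197,415.38 · Andrade: $263,220.51 · Ibarra: $1,250,297.44 · Quinlan: $394,830.77 · Lindqvist: $541,900.00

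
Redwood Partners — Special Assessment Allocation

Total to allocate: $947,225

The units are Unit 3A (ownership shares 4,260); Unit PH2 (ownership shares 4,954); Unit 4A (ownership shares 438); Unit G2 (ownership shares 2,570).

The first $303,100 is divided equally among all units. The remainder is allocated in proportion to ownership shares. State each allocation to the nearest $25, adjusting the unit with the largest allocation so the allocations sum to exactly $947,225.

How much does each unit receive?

Unit 3A: $300,275; Unit PH2: $336,875; Unit 4A: $98,850; Unit G2: $211,225

$303,100 shared equally gives $75,775 per unit.
Remainder $644,125 by ownership shares (total 12,222): Unit 3A 224,510.92 → $224,500; Unit PH2 261,086.18 → $261,075; Unit 4A 23,083.52 → $23,075; Unit G2 135,444.38 → $135,450.
Rounding difference +$25 on remainder applied to Unit PH2.
Totals: Unit 3A $75,775 + $224,500 = $300,275; Unit PH2 $75,775 + $261,100 = $336,875; Unit 4A $75,775 + $23,075 = $98,850; Unit G2 $75,775 + $135,450 = $211,225.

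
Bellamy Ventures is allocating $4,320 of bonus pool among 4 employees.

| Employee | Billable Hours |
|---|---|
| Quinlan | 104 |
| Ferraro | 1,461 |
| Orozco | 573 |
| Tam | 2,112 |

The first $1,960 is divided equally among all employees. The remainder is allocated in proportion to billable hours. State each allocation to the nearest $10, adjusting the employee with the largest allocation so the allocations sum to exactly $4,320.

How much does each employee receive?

Quinlan: $550; Ferraro: $1,300; Orozco: $810; Tam: $1,660

Equal tier: $1,960 ÷ 4 = $490 apiece.
Remainder $2,360 by billable hours (total 4,250): Quinlan 57.75 → $60; Ferraro 811.28 → $810; Orozco 318.18 → $320; Tam 1,172.78 → $1,170.
Totals: Quinlan $490 + $60 = $550; Ferraro $490 + $810 = $1,300; Orozco $490 + $320 = $810; Tam $490 + $1,170 = $1,660.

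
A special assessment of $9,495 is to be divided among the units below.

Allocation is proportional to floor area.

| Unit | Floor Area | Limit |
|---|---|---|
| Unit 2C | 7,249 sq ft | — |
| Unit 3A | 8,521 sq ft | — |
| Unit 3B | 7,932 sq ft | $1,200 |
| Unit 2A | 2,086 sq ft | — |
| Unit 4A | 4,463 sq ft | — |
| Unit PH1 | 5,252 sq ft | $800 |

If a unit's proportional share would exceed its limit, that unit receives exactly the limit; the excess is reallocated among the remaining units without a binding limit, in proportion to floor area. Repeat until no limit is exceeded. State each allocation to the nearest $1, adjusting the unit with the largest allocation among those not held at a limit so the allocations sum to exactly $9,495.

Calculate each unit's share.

Unit 2C: $2,434 · Unit 3A: $2,861 · Unit 3B: $1,200 · Unit 2A: $701 · Unit 4A: $1,499 · Unit PH1: $800

Combined floor area = 35,503.
Unconstrained shares: Unit 2C 1,938.69; Unit 3A 2,278.87; Unit 3B 2,121.35; Unit 2A 557.88; Unit 4A 1,193.59; Unit PH1 1,404.61.
Cap binds for Unit 3B ($1,200), Unit PH1 ($800); residual $7,495 reallocated over remaining floor area 22,319.
Redistributed shares: Unit 2C 2,434.31 → $2,434; Unit 3A 2,861.46 → $2,861; Unit 2A 700.505 → $701; Unit 4A 1,498.73 → $1,499.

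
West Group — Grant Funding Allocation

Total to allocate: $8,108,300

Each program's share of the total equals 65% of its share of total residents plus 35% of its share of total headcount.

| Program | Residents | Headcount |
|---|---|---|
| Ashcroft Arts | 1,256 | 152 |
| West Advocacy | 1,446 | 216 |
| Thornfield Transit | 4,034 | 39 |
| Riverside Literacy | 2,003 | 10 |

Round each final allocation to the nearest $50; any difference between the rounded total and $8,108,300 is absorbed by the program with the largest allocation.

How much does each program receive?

Ashcroft Arts: $1,791,900 | West Advocacy: $2,342,050 | Thornfield Transit: $2,698,300 | Riverside Literacy: $1,276,050

Totals — residents 8,739, headcount 417.
Composite weights (65% residents + 35% headcount): Ashcroft Arts 0.2210; West Advocacy 0.2888; Thornfield Transit 0.3328; Riverside Literacy 0.1574.
Unrounded shares: Ashcroft Arts 1,791,920.01; West Advocacy 2,342,060.69; Thornfield Transit 2,698,276.71; Riverside Literacy 1,276,042.60.
After rounding ($50): Ashcroft Arts $1,791,900; West Advocacy $2,342,050; Thornfield Transit $2,698,300; Riverside Literacy $1,276,050. Sum = $8,108,300.
Rounded total matches; no reconciliation needed.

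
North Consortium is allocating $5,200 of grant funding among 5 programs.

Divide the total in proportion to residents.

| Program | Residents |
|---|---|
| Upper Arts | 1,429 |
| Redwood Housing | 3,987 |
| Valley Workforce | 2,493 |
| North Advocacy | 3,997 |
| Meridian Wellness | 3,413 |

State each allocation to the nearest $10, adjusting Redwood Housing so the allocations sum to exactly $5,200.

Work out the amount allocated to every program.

Upper Arts: $490 | Redwood Housing: $1,340 | Valley Workforce: $850 | North Advocacy: $1,360 | Meridian Wellness: $1,160

Residents total: 15,319.
Proportional shares: Upper Arts 1,429/15,319 × $5,200 = 485.07; Redwood Housing 3,987/15,319 × $5,200 = 1,353.38; Valley Workforce 2,493/15,319 × $5,200 = 846.24; North Advocacy 3,997/15,319 × $5,200 = 1,356.77; Meridian Wellness 3,413/15,319 × $5,200 = 1,158.54.
After rounding ($10): Upper Arts $490; Redwood Housing $1,350; Valley Workforce $850; North Advocacy $1,360; Meridian Wellness $1,160. Sum = $5,210.
Difference $5,200 − $5,210 = −$10 applied to Redwood Housing: Redwood Housing becomes $1,340.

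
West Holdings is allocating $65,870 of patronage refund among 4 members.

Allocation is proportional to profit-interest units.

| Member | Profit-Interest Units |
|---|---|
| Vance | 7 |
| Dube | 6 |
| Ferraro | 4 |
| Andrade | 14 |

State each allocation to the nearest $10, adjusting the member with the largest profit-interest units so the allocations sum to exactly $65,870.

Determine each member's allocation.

Profit-interest units total: 7 + 6 + 4 + 14 = 31.
Raw shares: Vance 14,873.87; Dube 12,749.03; Ferraro 8,499.35; Andrade 29,747.74.
After rounding ($10): Vance $14,870; Dube $12,750; Ferraro $8,500; Andrade $29,750. Sum = $65,870.
Sum already equals the total — no adjustment.

Vance: $14,870 · Dube: $12,750 · Ferraro: $8,500 · Andrade: $29,750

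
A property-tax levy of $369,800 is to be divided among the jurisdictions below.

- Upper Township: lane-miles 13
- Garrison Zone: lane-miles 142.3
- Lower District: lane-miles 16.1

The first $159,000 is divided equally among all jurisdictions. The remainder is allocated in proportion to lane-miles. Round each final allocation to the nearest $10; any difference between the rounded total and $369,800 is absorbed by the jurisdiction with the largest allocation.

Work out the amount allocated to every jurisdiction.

First tranche $159,000 split equally: $53,000 each.
Remainder $210,800 by lane-miles (total 171.4): Upper Township 15,988.33 → $15,990; Garrison Zone 175,010.74 → $175,010; Lower District 19,800.93 → $19,800.
Totals: Upper Township $53,000 + $15,990 = $68,990; Garrison Zone $53,000 + $175,010 = $228,010; Lower District $53,000 + $19,800 = $72,800.

Upper Township: $68,990 · Garrison Zone: $228,010 · Lower District: $72,800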